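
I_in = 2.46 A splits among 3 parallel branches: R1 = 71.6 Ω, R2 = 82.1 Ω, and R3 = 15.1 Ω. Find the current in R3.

I ≈ 1.76 A

ΣG = 1/71.6 + 1/82.1 + 1/15.1 = 0.09237.
R3 takes the fraction G_k/ΣG = 0.06623/0.09237 = 0.7169, so I = 2.46 × 0.7169 = 1.764 A.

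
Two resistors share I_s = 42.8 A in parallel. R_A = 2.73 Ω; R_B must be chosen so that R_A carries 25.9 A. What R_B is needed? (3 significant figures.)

R_B ≈ 4.18 Ω

In a two-way split, I_A/I_s = R_B/(R_A + R_B).
With f = 0.6051, R_B = R_A · f/(1−f) = 2.73 × 1.533 = 4.184 Ω.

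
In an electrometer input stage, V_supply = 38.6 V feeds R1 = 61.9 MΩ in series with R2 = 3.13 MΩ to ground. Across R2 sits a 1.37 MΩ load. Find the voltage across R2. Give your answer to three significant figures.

V_out ≈ 0.585 V

R2 ‖ R_L = (3.13 × 1.37)/(3.13 + 1.37) = 0.9529 MΩ.
Now apply the divider: V_out = 38.6 × 0.01516 = 0.5852 V.
(Unloaded it would be 1.86 V; the load pulls it down.)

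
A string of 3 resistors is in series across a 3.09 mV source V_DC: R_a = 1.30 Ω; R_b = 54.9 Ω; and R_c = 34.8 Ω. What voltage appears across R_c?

V ≈ 1.18 mV

Total series resistance ΣR = 1.30 + 54.9 + 34.8 = 91.00 Ω.
V = V_DC · R/ΣR = 3.09 × 0.3824 = 1.182 mV.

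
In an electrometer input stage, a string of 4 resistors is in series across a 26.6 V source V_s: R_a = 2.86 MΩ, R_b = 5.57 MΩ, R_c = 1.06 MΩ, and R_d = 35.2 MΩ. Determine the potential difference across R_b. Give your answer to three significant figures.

V ≈ 3.32 V

ΣR = 2.86 + 5.57 + 1.06 + 35.2 = 44.69 MΩ.
Voltage divider: V = V_s · (5.570 / 44.69) = 26.6 × 0.1246 = 3.315 V.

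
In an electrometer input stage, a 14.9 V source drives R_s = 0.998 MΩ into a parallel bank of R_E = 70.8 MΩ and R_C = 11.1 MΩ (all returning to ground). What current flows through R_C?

I ≈ 1.22 µA

Combine the parallel branches: R_p = (1/70.8 + 1/11.1)⁻¹ = 9.596 MΩ.
V_A = 14.9 × 9.596/10.59 = 13.50 V.
Branch current I = V_A/R_C = 13.50/11.1 = 1.216 µA.
(Equivalently: I_total = 1.407 µA, then current-divider fraction G_k/ΣG = 0.8645.)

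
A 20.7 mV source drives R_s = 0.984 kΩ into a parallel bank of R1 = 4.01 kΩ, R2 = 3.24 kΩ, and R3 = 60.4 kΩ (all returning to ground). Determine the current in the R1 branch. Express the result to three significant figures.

I ≈ 3.30 µA

Equivalent of the parallel group: R_p = 1.740 kΩ.
V_A = 20.7 × 1.740/2.724 = 13.22 mV.
Branch current I = V_A/R1 = 13.22/4.01 = 3.298 µA.
(Check via current divider: I_total = 7.598 µA; share G_k/ΣG = 0.4340 → same result.)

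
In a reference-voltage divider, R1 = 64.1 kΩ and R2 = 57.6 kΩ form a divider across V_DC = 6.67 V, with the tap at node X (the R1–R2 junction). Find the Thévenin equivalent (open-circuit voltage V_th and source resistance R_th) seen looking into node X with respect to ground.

V_th is the unloaded tap voltage: V_DC · R2/(R1+R2) = 6.67 × 0.4733 = 3.157 V.
Zeroing V_DC shorts the top of R1 to ground, so R_th = R1 ‖ R2 = 30.34 kΩ.

V_th ≈ 3.16 V, R_th ≈ 30.3 kΩ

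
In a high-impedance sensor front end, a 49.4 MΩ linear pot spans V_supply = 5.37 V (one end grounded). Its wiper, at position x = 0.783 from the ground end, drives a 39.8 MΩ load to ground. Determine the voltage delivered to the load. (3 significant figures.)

V_out ≈ 3.47 V

Lower segment x·R_p = 38.68 MΩ; upper segment (1−x)·R_p = 10.72 MΩ.
R_L loads the lower segment: effective lower R = 19.62 MΩ.
Then V_out = V_supply · 19.62/(10.72 + 19.62) = 3.472 V.
(Unloaded: V_out = x·V_supply = 4.20 V.)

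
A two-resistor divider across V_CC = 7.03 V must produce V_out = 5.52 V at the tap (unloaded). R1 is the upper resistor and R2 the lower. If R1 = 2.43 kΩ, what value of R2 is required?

R2 ≈ 8.88 kΩ

The divider ratio is R2/(R1+R2) = 5.52/7.03 = 0.7852.
Rearranging, R2 = R1·k/(1−k) = 2.43 × 3.656 = 8.883 kΩ.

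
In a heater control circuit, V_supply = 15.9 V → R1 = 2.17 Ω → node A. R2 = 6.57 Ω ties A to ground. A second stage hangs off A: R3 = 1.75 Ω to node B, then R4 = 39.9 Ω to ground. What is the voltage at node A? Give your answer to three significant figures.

Node A sees R2 in parallel with the series input of stage 2, R3 + R4 = 41.65 Ω.
R2 ‖ (R3+R4) = 5.675 Ω.
So V_A = 15.9 × 0.7234 = 11.50 V.

V_A ≈ 11.5 V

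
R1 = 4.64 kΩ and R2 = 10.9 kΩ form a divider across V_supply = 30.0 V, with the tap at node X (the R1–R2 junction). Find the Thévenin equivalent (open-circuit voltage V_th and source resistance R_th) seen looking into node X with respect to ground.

V_th ≈ 21.0 V, R_th ≈ 3.25 kΩ

Open-circuit (no load on X): V_th = V_supply · R2/(R1 + R2) = 30.0 × 10.9/(4.640 + 10.9) = 21.04 V.
Looking into X with the source shorted: R_th = R1·R2/(R1+R2) = 4.640 × 10.9/15.54 = 3.255 kΩ.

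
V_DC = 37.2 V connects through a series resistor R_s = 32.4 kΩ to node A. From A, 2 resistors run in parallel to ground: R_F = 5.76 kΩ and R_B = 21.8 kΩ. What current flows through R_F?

I ≈ 0.796 mA

Combine the parallel branches: R_p = (1/5.76 + 1/21.8)⁻¹ = 4.556 kΩ.
Node voltage V_A = V_DC · R_p/(R_s + R_p) = 37.2 × 0.1233 = 4.586 V.
Branch current I = V_A/R_F = 4.586/5.76 = 0.7962 mA.
(Equivalently: I_total = 1.007 mA, then current-divider fraction G_k/ΣG = 0.7910.)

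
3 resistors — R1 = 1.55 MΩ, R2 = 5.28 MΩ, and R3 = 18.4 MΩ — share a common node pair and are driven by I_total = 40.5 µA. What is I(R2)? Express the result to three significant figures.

I ≈ 8.63 µA

Conductances: ΣG = 1/1.55 + 1/5.28 + 1/18.4 = 0.8889 (1/MΩ).
Current divider: I(R2) = I_total · G_k/ΣG = 40.5 × (0.1894/0.8889) = 40.5 × 0.2131 = 8.629 µA.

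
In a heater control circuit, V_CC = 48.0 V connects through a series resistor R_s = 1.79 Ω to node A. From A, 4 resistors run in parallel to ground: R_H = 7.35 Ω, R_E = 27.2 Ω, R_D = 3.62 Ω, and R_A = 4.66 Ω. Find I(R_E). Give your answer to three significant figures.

I ≈ 0.807 A

Parallel bank: R_p = 1/(1/7.35 + 1/27.2 + 1/3.62 + 1/4.66) = 1.507 Ω.
V_A by voltage divider: V_A = 48.0 × 1.507/(1.79 + 1.507) = 21.94 V.
Branch current I = V_A/R_E = 21.94/27.2 = 0.8066 A.
(Check via current divider: I_total = 14.56 A; share G_k/ΣG = 0.05540 → same result.)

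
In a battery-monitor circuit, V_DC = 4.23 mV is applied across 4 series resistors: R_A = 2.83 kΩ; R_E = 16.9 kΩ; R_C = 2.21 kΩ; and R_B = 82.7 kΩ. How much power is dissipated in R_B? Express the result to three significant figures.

Series current I = V_DC/ΣR = 4.23/104.6 = 0.04042 µA.
V(R_B) = I·R = 3.343 mV; P = V·I = 3.343 × 0.04042 = 0.1351 nW.

P ≈ 0.135 nW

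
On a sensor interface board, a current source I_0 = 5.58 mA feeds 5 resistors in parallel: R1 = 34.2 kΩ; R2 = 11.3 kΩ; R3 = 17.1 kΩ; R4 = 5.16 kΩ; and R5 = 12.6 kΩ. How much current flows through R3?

Total conductance ΣG = 1/34.2 + 1/11.3 + 1/17.1 + 1/5.16 + 1/12.6 = 0.4494 (units of 1/kΩ).
R3 takes the fraction G_k/ΣG = 0.05848/0.4494 = 0.1301, so I = 5.58 × 0.1301 = 0.7261 mA.

I ≈ 0.726 mA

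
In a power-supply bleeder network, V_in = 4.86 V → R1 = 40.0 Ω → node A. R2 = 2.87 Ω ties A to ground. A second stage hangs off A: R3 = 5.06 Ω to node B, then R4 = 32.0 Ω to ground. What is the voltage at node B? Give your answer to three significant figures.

Node A sees R2 in parallel with the series input of stage 2, R3 + R4 = 37.06 Ω.
R2 ‖ (R3+R4) = 2.664 Ω.
V_A = 4.86 × 2.664/(40.0 + 2.664) = 0.3034 V.
V_B = V_A × 0.8635 = 0.2620 V.

V_B ≈ 0.262 V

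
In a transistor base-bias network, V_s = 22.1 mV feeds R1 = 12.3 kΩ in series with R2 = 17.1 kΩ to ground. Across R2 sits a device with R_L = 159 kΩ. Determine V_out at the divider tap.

First combine the lower leg with the load: R2 ‖ R_L = 15.44 kΩ.
Voltage divider with the loaded lower leg: V_out = 22.1 × 15.44/(12.3 + 15.44) = 22.1 × 0.5566 = 12.30 mV.
(Unloaded it would be 12.9 mV; the load pulls it down.)

V_out ≈ 12.3 mV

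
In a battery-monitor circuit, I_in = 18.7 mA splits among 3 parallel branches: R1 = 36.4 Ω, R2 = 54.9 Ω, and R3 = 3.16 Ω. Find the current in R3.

I ≈ 16.3 mA

ΣG = 1/36.4 + 1/54.9 + 1/3.16 = 0.3621.
R3 takes the fraction G_k/ΣG = 0.3165/0.3621 = 0.8738, so I = 18.7 × 0.8738 = 16.34 mA.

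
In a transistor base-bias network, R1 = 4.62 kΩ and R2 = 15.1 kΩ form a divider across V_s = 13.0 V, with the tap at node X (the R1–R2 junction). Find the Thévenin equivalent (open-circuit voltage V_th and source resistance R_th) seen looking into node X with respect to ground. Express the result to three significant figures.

V_th is the unloaded tap voltage: V_s · R2/(R1+R2) = 13.0 × 0.7657 = 9.954 V.
Looking into X with the source shorted: R_th = R1·R2/(R1+R2) = 4.620 × 15.1/19.72 = 3.538 kΩ.

V_th ≈ 9.95 V, R_th ≈ 3.54 kΩ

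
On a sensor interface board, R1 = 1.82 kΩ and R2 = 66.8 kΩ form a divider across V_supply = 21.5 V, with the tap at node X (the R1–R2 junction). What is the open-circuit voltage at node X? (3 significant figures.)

V_th ≈ 20.9 V

With X open, the divider is unloaded: V_th = 21.5 × 66.8/68.62 = 20.93 V.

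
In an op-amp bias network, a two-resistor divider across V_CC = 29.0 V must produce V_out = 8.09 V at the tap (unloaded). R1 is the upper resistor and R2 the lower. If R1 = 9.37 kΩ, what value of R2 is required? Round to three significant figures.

The divider ratio is R2/(R1+R2) = 8.09/29.0 = 0.2790.
So R2 = R1 · V_out/(V_CC − V_out) = 9.37 × 8.09/(29.0 − 8.09) = 9.37 × 0.3869 = 3.625 kΩ.

R2 ≈ 3.63 kΩ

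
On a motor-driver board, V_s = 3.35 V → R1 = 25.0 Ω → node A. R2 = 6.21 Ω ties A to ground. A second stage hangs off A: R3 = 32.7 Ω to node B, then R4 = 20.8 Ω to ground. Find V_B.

Node A sees R2 in parallel with the series input of stage 2, R3 + R4 = 53.50 Ω.
Effective lower resistance at A: R2 ‖ 53.50 = 5.564 Ω.
V_A = 3.35 × 5.564/(25.0 + 5.564) = 0.6099 V.
Stage 2 is unloaded, so V_B = V_A · R4/(R3+R4) = 0.6099 × 20.8/53.50 = 0.2371 V.

V_B ≈ 0.237 V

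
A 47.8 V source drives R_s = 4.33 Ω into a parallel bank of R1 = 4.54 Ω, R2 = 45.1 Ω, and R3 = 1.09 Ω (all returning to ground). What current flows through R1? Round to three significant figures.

I ≈ 1.75 A

Parallel bank: R_p = 1/(1/4.54 + 1/45.1 + 1/1.09) = 0.8622 Ω.
V_A by voltage divider: V_A = 47.8 × 0.8622/(4.33 + 0.8622) = 7.937 V.
Branch current I = V_A/R1 = 7.937/4.54 = 1.748 A.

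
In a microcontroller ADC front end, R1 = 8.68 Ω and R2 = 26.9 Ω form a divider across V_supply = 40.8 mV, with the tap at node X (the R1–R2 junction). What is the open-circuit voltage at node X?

With X open, the divider is unloaded: V_th = 40.8 × 26.9/35.58 = 30.85 mV.

V_th ≈ 30.8 mV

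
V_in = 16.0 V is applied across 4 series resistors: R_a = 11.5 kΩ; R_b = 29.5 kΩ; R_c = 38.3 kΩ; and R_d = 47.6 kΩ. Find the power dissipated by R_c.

P ≈ 0.609 mW

Series current I = V_in/ΣR = 16.0/126.9 = 0.1261 mA.
V(R_c) = I·R = 4.829 V; P = V·I = 4.829 × 0.1261 = 0.6089 mW.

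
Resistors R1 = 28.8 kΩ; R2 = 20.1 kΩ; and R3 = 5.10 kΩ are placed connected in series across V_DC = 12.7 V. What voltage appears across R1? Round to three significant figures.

V ≈ 6.77 V

ΣR = 28.8 + 20.1 + 5.10 = 54.00 kΩ.
By the voltage-divider rule, V = 12.7 × 28.80/54.00 = 6.773 V.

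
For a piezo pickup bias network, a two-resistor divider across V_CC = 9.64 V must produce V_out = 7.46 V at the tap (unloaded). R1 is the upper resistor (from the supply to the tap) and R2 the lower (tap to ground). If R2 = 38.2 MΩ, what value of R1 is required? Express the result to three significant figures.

R1 ≈ 11.2 MΩ

V_out/V_CC = R2/(R1+R2) = 0.7739.
Rearranging, R1 = R2·(1−k)/k = 38.2 × 0.2922 = 11.16 MΩ.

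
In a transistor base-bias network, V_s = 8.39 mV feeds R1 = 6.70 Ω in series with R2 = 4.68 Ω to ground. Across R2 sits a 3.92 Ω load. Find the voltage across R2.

R2 ‖ R_L = (4.68 × 3.92)/(4.68 + 3.92) = 2.133 Ω.
Now apply the divider: V_out = 8.39 × 0.2415 = 2.026 mV.
(Unloaded it would be 3.45 mV; the load pulls it down.)

V_out ≈ 2.03 mV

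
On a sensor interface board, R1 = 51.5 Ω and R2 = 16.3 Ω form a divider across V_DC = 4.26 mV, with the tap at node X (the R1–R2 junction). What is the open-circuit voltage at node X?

Open-circuit (no load on X): V_th = V_DC · R2/(R1 + R2) = 4.26 × 16.3/(51.50 + 16.3) = 1.024 mV.

V_th ≈ 1.02 mV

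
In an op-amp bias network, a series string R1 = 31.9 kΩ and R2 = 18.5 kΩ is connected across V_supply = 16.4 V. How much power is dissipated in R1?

P ≈ 3.38 mW

Series current I = V_supply/ΣR = 16.4/50.40 = 0.3254 mA.
V(R1) = I·R = 10.38 V; P = V·I = 10.38 × 0.3254 = 3.378 mW.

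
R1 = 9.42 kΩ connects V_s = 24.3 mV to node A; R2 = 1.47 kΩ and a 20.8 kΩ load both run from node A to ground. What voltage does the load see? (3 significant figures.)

V_out ≈ 3.09 mV

R2 ‖ R_L = (1.47 × 20.8)/(1.47 + 20.8) = 1.373 kΩ.
Voltage divider with the loaded lower leg: V_out = 24.3 × 1.373/(9.42 + 1.373) = 24.3 × 0.1272 = 3.091 mV.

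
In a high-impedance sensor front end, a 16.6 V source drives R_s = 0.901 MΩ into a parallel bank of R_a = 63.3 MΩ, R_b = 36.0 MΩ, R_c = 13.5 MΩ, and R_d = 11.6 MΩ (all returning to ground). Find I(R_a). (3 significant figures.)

I ≈ 0.222 µA

Parallel bank: R_p = 1/(1/63.3 + 1/36.0 + 1/13.5 + 1/11.6) = 4.905 MΩ.
Node voltage V_A = V_DC · R_p/(R_s + R_p) = 16.6 × 0.8448 = 14.02 V.
Branch current I = V_A/R_a = 14.02/63.3 = 0.2216 µA.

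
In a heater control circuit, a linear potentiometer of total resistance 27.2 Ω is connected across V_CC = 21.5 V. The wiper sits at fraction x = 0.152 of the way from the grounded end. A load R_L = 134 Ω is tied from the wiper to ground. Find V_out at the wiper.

Lower segment x·R_p = 4.134 Ω; upper segment (1−x)·R_p = 23.07 Ω.
R_L loads the lower segment: effective lower R = 4.011 Ω.
Then V_out = V_CC · 4.011/(23.07 + 4.011) = 3.185 V.
(Unloaded: V_out = x·V_CC = 3.27 V.)

V_out ≈ 3.18 V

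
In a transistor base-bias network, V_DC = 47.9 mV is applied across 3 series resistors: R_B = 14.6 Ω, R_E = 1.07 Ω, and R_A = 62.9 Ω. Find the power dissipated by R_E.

P ≈ 0.398 µW

Series current I = V_DC/ΣR = 47.9/78.57 = 0.6096 mA.
P = I²R = 0.3717 × 1.07 = 0.3977 µW.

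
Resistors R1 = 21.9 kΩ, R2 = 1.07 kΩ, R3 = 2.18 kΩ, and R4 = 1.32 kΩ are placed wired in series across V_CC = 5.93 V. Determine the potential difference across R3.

ΣR = 21.9 + 1.07 + 2.18 + 1.32 = 26.47 kΩ.
V = V_CC · R/ΣR = 5.93 × 0.08236 = 0.4884 V.

V ≈ 0.488 V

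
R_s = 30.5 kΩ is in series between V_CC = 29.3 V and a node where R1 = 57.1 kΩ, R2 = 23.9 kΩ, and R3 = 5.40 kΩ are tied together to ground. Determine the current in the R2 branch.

I ≈ 0.145 mA

Parallel bank: R_p = 1/(1/57.1 + 1/23.9 + 1/5.40) = 4.089 kΩ.
Node voltage V_A = V_CC · R_p/(R_s + R_p) = 29.3 × 0.1182 = 3.464 V.
I(R2) = V_A / R2 = 3.464/23.9 = 0.1449 mA.
(Check via current divider: I_total = 0.8471 mA; share G_k/ΣG = 0.1711 → same result.)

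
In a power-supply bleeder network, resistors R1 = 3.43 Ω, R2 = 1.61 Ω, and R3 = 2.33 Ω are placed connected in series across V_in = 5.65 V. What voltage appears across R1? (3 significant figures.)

Total series resistance ΣR = 3.43 + 1.61 + 2.33 = 7.370 Ω.
By the voltage-divider rule, V = 5.65 × 3.430/7.370 = 2.630 V.

V ≈ 2.63 V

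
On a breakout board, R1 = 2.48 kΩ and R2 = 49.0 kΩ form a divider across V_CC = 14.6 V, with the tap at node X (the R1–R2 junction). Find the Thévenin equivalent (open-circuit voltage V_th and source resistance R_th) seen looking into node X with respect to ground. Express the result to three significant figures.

V_th ≈ 13.9 V, R_th ≈ 2.36 kΩ

V_th is the unloaded tap voltage: V_CC · R2/(R1+R2) = 14.6 × 0.9518 = 13.90 V.
Zeroing V_CC shorts the top of R1 to ground, so R_th = R1 ‖ R2 = 2.361 kΩ.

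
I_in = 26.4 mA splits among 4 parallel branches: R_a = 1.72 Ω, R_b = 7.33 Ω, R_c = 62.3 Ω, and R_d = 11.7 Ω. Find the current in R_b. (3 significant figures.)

I ≈ 4.40 mA

Total conductance ΣG = 1/1.72 + 1/7.33 + 1/62.3 + 1/11.7 = 0.8193 (units of 1/Ω).
Current divider: I(R_b) = I_in · G_k/ΣG = 26.4 × (0.1364/0.8193) = 26.4 × 0.1665 = 4.396 mA.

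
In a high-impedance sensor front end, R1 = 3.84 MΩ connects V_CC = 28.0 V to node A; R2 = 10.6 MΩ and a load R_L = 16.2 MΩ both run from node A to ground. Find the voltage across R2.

The load sits in parallel with R2, giving an effective lower resistance R2' = R2·R_L/(R2+R_L) = 6.407 MΩ.
Now apply the divider: V_out = 28.0 × 0.6253 = 17.51 V.

V_out ≈ 17.5 V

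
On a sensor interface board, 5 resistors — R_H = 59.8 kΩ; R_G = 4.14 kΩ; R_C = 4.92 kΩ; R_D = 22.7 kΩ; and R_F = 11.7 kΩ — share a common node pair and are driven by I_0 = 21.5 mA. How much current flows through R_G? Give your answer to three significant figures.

I ≈ 8.79 mA

Total conductance ΣG = 1/59.8 + 1/4.14 + 1/4.92 + 1/22.7 + 1/11.7 = 0.5910 (units of 1/kΩ).
Current divider: I(R_G) = I_0 · G_k/ΣG = 21.5 × (0.2415/0.5910) = 21.5 × 0.4087 = 8.787 mA.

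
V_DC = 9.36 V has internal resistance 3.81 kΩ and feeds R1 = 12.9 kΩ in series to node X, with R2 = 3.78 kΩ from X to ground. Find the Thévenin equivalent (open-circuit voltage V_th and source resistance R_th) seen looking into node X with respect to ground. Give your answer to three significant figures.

V_th ≈ 1.73 V, R_th ≈ 3.08 kΩ

R1' = 3.81 + 12.9 = 16.71 kΩ (source resistance + R1).
V_th is the unloaded tap voltage: V_DC · R2/(R1'+R2) = 9.36 × 0.1845 = 1.727 V.
Zeroing V_DC shorts the top of R1' to ground, so R_th = R1' ‖ R2 = 3.083 kΩ.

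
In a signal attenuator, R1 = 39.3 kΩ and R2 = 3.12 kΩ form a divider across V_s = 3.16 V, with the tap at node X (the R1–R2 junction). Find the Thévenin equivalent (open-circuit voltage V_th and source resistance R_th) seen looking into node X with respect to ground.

V_th ≈ 0.232 V, R_th ≈ 2.89 kΩ

With X open, the divider is unloaded: V_th = 3.16 × 3.12/42.42 = 0.2324 V.
With V_s suppressed (replaced by a short), R_th = R1 ‖ R2 = (39.30 × 3.12)/(39.30 + 3.12) = 2.891 kΩ.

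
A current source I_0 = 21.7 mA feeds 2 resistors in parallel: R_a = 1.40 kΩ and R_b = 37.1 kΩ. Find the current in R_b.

For two parallel branches, I_k = I_0 · (other R)/(sum of R).
So I = 21.7 × 1.40/38.50 = 0.7891 mA.

I ≈ 0.789 mA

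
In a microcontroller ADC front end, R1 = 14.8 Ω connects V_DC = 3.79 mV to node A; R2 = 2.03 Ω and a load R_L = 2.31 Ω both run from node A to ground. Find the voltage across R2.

V_out ≈ 0.258 mV

First combine the lower leg with the load: R2 ‖ R_L = 1.080 Ω.
Voltage divider with the loaded lower leg: V_out = 3.79 × 1.080/(14.8 + 1.080) = 3.79 × 0.06804 = 0.2579 mV.
(Unloaded it would be 0.457 mV; the load pulls it down.)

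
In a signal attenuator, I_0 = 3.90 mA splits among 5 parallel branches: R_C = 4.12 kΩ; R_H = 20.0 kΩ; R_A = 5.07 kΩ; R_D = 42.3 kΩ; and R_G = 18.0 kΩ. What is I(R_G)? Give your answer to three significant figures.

I ≈ 0.381 mA

Conductances: ΣG = 1/4.12 + 1/20.0 + 1/5.07 + 1/42.3 + 1/18.0 = 0.5692 (1/kΩ).
By the current-divider rule, I = I_0 · G_k/ΣG = 3.90 × 0.09761 = 0.3807 mA.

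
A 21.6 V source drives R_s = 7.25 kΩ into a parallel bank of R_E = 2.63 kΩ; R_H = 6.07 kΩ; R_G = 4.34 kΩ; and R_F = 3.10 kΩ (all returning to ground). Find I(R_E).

Parallel bank: R_p = 1/(1/2.63 + 1/6.07 + 1/4.34 + 1/3.10) = 0.9108 kΩ.
V_A by voltage divider: V_A = 21.6 × 0.9108/(7.25 + 0.9108) = 2.411 V.
I(R_E) = V_A / R_E = 2.411/2.63 = 0.9166 mA.
(Check via current divider: I_total = 2.647 mA; share G_k/ΣG = 0.3463 → same result.)

I ≈ 0.917 mA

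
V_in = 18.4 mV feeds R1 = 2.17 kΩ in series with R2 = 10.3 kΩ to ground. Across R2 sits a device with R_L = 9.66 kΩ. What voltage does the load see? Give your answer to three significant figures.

V_out ≈ 12.8 mV

R2 ‖ R_L = (10.3 × 9.66)/(10.3 + 9.66) = 4.985 kΩ.
Then V_out = V_in · R2'/(R1 + R2') = 18.4 × 4.985/7.155 = 12.82 mV.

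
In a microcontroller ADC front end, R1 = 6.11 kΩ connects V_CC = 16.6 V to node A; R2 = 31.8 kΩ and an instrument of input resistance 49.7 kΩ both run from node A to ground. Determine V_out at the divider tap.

First combine the lower leg with the load: R2 ‖ R_L = 19.39 kΩ.
Now apply the divider: V_out = 16.6 × 0.7604 = 12.62 V.

V_out ≈ 12.6 V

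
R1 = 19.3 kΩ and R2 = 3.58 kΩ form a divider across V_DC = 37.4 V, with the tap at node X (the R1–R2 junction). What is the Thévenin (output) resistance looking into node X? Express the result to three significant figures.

R_th ≈ 3.02 kΩ

Zeroing V_DC shorts the top of R1 to ground, so R_th = R1 ‖ R2 = 3.020 kΩ.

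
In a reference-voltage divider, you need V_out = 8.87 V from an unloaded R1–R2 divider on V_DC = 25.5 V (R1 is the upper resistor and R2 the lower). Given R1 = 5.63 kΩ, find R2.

Required fraction k = V_out/V_DC = 0.3478.
So R2 = R1 · V_out/(V_DC − V_out) = 5.63 × 8.87/(25.5 − 8.87) = 5.63 × 0.5334 = 3.003 kΩ.

R2 ≈ 3.00 kΩ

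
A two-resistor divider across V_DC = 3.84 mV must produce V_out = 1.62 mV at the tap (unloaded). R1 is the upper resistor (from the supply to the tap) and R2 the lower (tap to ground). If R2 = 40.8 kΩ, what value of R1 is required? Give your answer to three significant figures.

R1 ≈ 55.9 kΩ

The divider ratio is R2/(R1+R2) = 1.62/3.84 = 0.4219.
So R1 = R2 · (V_DC/V_out − 1) = 40.8 × (3.84/1.62 − 1) = 40.8 × 1.370 = 55.91 kΩ.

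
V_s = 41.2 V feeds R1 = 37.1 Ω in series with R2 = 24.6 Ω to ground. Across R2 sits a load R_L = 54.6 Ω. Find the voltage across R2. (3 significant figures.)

The load sits in parallel with R2, giving an effective lower resistance R2' = R2·R_L/(R2+R_L) = 16.96 Ω.
Then V_out = V_s · R2'/(R1 + R2') = 41.2 × 16.96/54.06 = 12.93 V.

V_out ≈ 12.9 V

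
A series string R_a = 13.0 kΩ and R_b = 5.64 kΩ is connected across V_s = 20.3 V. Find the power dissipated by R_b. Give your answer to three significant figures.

Series current I = V_s/ΣR = 20.3/18.64 = 1.089 mA.
P(R_b) = I²·R_b = (1.089)² × 5.64 = 6.689 mW.

P ≈ 6.69 mW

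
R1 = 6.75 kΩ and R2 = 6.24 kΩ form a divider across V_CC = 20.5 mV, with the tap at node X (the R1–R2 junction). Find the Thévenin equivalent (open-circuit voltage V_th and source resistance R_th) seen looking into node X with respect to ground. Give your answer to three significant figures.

V_th ≈ 9.85 mV, R_th ≈ 3.24 kΩ

With X open, the divider is unloaded: V_th = 20.5 × 6.24/12.99 = 9.848 mV.
With V_CC suppressed (replaced by a short), R_th = R1 ‖ R2 = (6.750 × 6.24)/(6.750 + 6.24) = 3.242 kΩ.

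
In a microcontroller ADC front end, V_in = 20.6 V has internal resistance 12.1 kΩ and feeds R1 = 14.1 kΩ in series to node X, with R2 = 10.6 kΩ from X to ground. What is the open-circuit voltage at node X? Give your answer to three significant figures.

R1' = 12.1 + 14.1 = 26.20 kΩ (source resistance + R1).
Open-circuit (no load on X): V_th = V_in · R2/(R1' + R2) = 20.6 × 10.6/(26.20 + 10.6) = 5.934 V.

V_th ≈ 5.93 V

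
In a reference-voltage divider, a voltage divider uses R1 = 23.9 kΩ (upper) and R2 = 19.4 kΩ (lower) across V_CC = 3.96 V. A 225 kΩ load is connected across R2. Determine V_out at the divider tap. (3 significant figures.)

V_out ≈ 1.69 V

The load sits in parallel with R2, giving an effective lower resistance R2' = R2·R_L/(R2+R_L) = 17.86 kΩ.
Now apply the divider: V_out = 3.96 × 0.4277 = 1.694 V.
(Unloaded it would be 1.77 V; the load pulls it down.)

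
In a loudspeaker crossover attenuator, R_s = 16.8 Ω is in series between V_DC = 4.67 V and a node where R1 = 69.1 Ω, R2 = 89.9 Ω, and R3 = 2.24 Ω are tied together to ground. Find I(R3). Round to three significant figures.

Combine the parallel branches: R_p = (1/69.1 + 1/89.9 + 1/2.24)⁻¹ = 2.119 Ω.
V_A by voltage divider: V_A = 4.67 × 2.119/(16.8 + 2.119) = 0.5230 V.
I(R3) = V_A / R3 = 0.5230/2.24 = 0.2335 A.
(Equivalently: I_total = 0.2468 A, then current-divider fraction G_k/ΣG = 0.9458.)

I ≈ 0.233 A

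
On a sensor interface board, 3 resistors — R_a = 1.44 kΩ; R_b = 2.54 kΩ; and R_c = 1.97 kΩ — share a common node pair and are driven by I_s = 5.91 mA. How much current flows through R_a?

I ≈ 2.57 mA

Conductances: ΣG = 1/1.44 + 1/2.54 + 1/1.97 = 1.596 (1/kΩ).
Current divider: I(R_a) = I_s · G_k/ΣG = 5.91 × (0.6944/1.596) = 5.91 × 0.4352 = 2.572 mA.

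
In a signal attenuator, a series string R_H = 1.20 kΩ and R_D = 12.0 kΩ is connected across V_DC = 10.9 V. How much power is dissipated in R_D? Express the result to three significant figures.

The common current is I = 10.9/13.20 = 0.8258 mA.
P = I²R = 0.6819 × 12.0 = 8.183 mW.

P ≈ 8.18 mW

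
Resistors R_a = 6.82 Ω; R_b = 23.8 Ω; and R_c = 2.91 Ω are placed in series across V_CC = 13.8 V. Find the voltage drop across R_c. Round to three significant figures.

Total series resistance ΣR = 6.82 + 23.8 + 2.91 = 33.53 Ω.
V = V_CC · R/ΣR = 13.8 × 0.08679 = 1.198 V.

V ≈ 1.20 V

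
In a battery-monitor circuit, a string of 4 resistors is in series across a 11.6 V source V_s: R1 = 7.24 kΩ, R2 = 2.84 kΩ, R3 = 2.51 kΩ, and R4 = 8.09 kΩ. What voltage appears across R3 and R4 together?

V ≈ 5.95 V

ΣR = 7.24 + 2.84 + 2.51 + 8.09 = 20.68 kΩ.
R_{R3..R4} = 2.51 + 8.09 = 10.60 kΩ.
By the voltage-divider rule, V = 11.6 × 10.60/20.68 = 5.946 V.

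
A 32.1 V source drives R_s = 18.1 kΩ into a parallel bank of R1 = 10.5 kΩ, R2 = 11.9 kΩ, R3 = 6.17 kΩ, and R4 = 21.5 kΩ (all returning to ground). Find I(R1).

I ≈ 0.381 mA

Parallel bank: R_p = 1/(1/10.5 + 1/11.9 + 1/6.17 + 1/21.5) = 2.578 kΩ.
Node voltage V_A = V_s · R_p/(R_s + R_p) = 32.1 × 0.1247 = 4.002 V.
I(R1) = V_A / R1 = 4.002/10.5 = 0.3812 mA.
(Check via current divider: I_total = 1.552 mA; share G_k/ΣG = 0.2455 → same result.)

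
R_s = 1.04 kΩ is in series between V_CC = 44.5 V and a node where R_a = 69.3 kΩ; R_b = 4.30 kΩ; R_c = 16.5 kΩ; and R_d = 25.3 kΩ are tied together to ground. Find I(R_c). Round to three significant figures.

Equivalent of the parallel group: R_p = 2.881 kΩ.
V_A by voltage divider: V_A = 44.5 × 2.881/(1.04 + 2.881) = 32.70 V.
Branch current I = V_A/R_c = 32.70/16.5 = 1.982 mA.

I ≈ 1.98 mA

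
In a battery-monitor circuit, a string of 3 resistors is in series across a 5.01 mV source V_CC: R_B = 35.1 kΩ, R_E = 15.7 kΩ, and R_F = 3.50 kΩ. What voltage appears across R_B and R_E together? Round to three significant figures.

Series total: ΣR = 35.1 + 15.7 + 3.50 = 54.30 kΩ.
R_{R_B..R_E} = 35.1 + 15.7 = 50.80 kΩ.
By the voltage-divider rule, V = 5.01 × 50.80/54.30 = 4.687 mV.

V ≈ 4.69 mV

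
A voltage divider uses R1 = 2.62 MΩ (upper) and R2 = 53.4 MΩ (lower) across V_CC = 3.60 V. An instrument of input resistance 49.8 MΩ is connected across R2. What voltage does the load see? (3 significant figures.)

The load sits in parallel with R2, giving an effective lower resistance R2' = R2·R_L/(R2+R_L) = 25.77 MΩ.
Voltage divider with the loaded lower leg: V_out = 3.60 × 25.77/(2.62 + 25.77) = 3.60 × 0.9077 = 3.268 V.
(Unloaded it would be 3.43 V; the load pulls it down.)

V_out ≈ 3.27 V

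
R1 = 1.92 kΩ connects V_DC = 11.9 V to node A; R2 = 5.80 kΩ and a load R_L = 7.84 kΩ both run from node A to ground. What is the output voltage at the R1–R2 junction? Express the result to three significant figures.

First combine the lower leg with the load: R2 ‖ R_L = 3.334 kΩ.
Now apply the divider: V_out = 11.9 × 0.6345 = 7.551 V.

V_out ≈ 7.55 V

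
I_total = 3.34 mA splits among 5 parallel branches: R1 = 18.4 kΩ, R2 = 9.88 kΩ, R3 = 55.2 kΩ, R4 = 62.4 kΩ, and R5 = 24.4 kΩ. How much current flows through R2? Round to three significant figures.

I ≈ 1.47 mA

Conductances: ΣG = 1/18.4 + 1/9.88 + 1/55.2 + 1/62.4 + 1/24.4 = 0.2307 (1/kΩ).
R2 takes the fraction G_k/ΣG = 0.1012/0.2307 = 0.4388, so I = 3.34 × 0.4388 = 1.465 mA.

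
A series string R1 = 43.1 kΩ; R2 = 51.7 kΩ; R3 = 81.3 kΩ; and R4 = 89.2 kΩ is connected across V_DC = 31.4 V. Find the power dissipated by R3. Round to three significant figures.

P ≈ 1.14 mW

The common current is I = 31.4/265.3 = 0.1184 mA.
P = I²R = 0.01401 × 81.3 = 1.139 mW.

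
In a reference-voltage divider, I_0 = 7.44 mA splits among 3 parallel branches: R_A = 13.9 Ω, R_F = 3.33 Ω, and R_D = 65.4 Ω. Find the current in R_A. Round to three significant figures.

I ≈ 1.38 mA

Total conductance ΣG = 1/13.9 + 1/3.33 + 1/65.4 = 0.3875 (units of 1/Ω).
By the current-divider rule, I = I_0 · G_k/ΣG = 7.44 × 0.1856 = 1.381 mA.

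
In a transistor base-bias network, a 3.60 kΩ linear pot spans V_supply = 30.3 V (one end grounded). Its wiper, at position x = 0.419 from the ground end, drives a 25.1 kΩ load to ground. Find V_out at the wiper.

V_out ≈ 12.3 V

Split the track: R_lower = x·R_p = 1.508 kΩ, R_upper = (1−x)·R_p = 2.092 kΩ.
Lower segment in parallel with the load: 1.508 ‖ 25.1 = 1.423 kΩ.
Then V_out = V_supply · 1.423/(2.092 + 1.423) = 12.27 V.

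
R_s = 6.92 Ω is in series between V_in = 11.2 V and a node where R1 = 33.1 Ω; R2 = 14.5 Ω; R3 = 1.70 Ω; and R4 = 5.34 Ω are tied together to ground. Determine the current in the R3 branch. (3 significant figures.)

Combine the parallel branches: R_p = (1/33.1 + 1/14.5 + 1/1.70 + 1/5.34)⁻¹ = 1.143 Ω.
V_A = 11.2 × 1.143/8.063 = 1.588 V.
I(R3) = V_A / R3 = 1.588/1.70 = 0.9341 A.
(Check via current divider: I_total = 1.389 A; share G_k/ΣG = 0.6725 → same result.)

I ≈ 0.934 A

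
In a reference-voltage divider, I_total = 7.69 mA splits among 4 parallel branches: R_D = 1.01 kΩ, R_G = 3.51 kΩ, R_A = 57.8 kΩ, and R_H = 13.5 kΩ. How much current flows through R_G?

I ≈ 1.60 mA

ΣG = 1/1.01 + 1/3.51 + 1/57.8 + 1/13.5 = 1.366.
R_G takes the fraction G_k/ΣG = 0.2849/1.366 = 0.2085, so I = 7.69 × 0.2085 = 1.603 mA.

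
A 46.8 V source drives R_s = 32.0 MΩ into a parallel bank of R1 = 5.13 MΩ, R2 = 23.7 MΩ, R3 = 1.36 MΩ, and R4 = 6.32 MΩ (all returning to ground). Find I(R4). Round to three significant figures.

I ≈ 0.199 µA

Equivalent of the parallel group: R_p = 0.8844 MΩ.
Node voltage V_A = V_CC · R_p/(R_s + R_p) = 46.8 × 0.02690 = 1.259 V.
I(R4) = V_A / R4 = 1.259/6.32 = 0.1992 µA.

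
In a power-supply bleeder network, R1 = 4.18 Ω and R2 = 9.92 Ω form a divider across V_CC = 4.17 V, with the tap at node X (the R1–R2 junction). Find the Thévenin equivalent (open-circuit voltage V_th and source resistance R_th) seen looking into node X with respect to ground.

With X open, the divider is unloaded: V_th = 4.17 × 9.92/14.10 = 2.934 V.
With V_CC suppressed (replaced by a short), R_th = R1 ‖ R2 = (4.180 × 9.92)/(4.180 + 9.92) = 2.941 Ω.

V_th ≈ 2.93 V, R_th ≈ 2.94 Ω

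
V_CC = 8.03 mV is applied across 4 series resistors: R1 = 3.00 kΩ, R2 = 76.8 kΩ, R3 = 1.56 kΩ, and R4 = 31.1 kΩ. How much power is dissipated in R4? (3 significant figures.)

P ≈ 0.159 nW

Series current I = V_CC/ΣR = 8.03/112.5 = 0.07140 µA.
P(R4) = I²·R4 = (0.07140)² × 31.1 = 0.1586 nW.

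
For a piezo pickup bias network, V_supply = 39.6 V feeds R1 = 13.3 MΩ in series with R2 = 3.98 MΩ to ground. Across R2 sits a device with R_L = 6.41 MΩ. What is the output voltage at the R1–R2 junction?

R2 ‖ R_L = (3.98 × 6.41)/(3.98 + 6.41) = 2.455 MΩ.
Now apply the divider: V_out = 39.6 × 0.1558 = 6.172 V.

V_out ≈ 6.17 V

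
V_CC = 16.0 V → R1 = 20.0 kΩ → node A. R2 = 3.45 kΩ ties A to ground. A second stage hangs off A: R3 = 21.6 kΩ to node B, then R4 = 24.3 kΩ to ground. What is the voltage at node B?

The second stage (R3 + R4 = 45.90 kΩ) loads node A in parallel with R2.
Effective lower resistance at A: R2 ‖ 45.90 = 3.209 kΩ.
V_A = 16.0 × 3.209/(20.0 + 3.209) = 2.212 V.
V_B = V_A × 0.5294 = 1.171 V.

V_B ≈ 1.17 V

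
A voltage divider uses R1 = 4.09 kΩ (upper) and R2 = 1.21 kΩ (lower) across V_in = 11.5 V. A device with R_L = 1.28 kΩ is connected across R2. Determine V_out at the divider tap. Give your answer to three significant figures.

R2 ‖ R_L = (1.21 × 1.28)/(1.21 + 1.28) = 0.6220 kΩ.
Now apply the divider: V_out = 11.5 × 0.1320 = 1.518 V.
(Unloaded it would be 2.63 V; the load pulls it down.)

V_out ≈ 1.52 V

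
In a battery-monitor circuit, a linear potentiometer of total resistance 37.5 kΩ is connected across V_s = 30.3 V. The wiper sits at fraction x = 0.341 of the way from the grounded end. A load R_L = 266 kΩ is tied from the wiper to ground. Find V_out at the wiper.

V_out ≈ 10.0 V

The pot divides into 24.71 kΩ above the wiper and 12.79 kΩ below.
R_L loads the lower segment: effective lower R = 12.20 kΩ.
Then V_out = V_s · 12.20/(24.71 + 12.20) = 10.02 V.
(Unloaded: V_out = x·V_s = 10.3 V.)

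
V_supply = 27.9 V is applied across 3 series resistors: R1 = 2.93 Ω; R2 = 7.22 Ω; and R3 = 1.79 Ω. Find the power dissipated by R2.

P ≈ 39.4 W

Series current I = V_supply/ΣR = 27.9/11.94 = 2.337 A.
P(R2) = I²·R2 = (2.337)² × 7.22 = 39.42 W.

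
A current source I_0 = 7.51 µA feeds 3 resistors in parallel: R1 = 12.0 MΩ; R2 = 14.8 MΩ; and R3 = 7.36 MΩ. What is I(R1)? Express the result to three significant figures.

ΣG = 1/12.0 + 1/14.8 + 1/7.36 = 0.2868.
R1 takes the fraction G_k/ΣG = 0.08333/0.2868 = 0.2906, so I = 7.51 × 0.2906 = 2.182 µA.

I ≈ 2.18 µA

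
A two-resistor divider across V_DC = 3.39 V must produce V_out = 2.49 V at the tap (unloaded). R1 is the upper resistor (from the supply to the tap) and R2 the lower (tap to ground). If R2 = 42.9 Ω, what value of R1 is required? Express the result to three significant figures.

The divider ratio is R2/(R1+R2) = 2.49/3.39 = 0.7345.
Rearranging, R1 = R2·(1−k)/k = 42.9 × 0.3614 = 15.51 Ω.

R1 ≈ 15.5 Ω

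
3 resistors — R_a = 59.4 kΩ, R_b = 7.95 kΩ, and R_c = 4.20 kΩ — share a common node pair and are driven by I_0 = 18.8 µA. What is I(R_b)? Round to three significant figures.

I ≈ 6.21 µA

Conductances: ΣG = 1/59.4 + 1/7.95 + 1/4.20 = 0.3807 (1/kΩ).
Current divider: I(R_b) = I_0 · G_k/ΣG = 18.8 × (0.1258/0.3807) = 18.8 × 0.3304 = 6.211 µA.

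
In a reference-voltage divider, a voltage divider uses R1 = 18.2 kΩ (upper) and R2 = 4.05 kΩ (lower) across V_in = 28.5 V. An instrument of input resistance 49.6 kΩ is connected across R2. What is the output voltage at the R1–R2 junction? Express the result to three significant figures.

R2 ‖ R_L = (4.05 × 49.6)/(4.05 + 49.6) = 3.744 kΩ.
Now apply the divider: V_out = 28.5 × 0.1706 = 4.863 V.

V_out ≈ 4.86 V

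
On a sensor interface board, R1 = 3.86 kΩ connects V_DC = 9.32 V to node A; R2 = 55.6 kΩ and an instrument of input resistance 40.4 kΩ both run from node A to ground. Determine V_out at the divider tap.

V_out ≈ 8.00 V

R2 ‖ R_L = (55.6 × 40.4)/(55.6 + 40.4) = 23.40 kΩ.
Now apply the divider: V_out = 9.32 × 0.8584 = 8.000 V.
(Unloaded it would be 8.71 V; the load pulls it down.)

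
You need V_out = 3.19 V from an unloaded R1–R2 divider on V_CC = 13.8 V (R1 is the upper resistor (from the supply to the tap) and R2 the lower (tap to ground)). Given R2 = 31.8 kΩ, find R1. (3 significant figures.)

Required fraction k = V_out/V_CC = 0.2312.
R1 = R2·(1/k − 1) = 31.8 × 3.326 = 105.8 kΩ.

R1 ≈ 106 kΩ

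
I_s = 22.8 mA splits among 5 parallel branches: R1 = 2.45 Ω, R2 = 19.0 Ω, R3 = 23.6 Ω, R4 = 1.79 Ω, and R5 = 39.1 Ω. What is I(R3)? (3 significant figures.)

Conductances: ΣG = 1/2.45 + 1/19.0 + 1/23.6 + 1/1.79 + 1/39.1 = 1.087 (1/Ω).
By the current-divider rule, I = I_s · G_k/ΣG = 22.8 × 0.03897 = 0.8884 mA.

I ≈ 0.888 mA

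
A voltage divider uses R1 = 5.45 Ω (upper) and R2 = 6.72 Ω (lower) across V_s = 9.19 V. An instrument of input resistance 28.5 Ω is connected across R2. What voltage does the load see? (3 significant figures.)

First combine the lower leg with the load: R2 ‖ R_L = 5.438 Ω.
Then V_out = V_s · R2'/(R1 + R2') = 9.19 × 5.438/10.89 = 4.590 V.

V_out ≈ 4.59 V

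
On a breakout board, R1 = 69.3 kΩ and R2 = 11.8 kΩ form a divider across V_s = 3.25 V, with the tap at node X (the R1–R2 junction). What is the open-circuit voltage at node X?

V_th is the unloaded tap voltage: V_s · R2/(R1+R2) = 3.25 × 0.1455 = 0.4729 V.

V_th ≈ 0.473 V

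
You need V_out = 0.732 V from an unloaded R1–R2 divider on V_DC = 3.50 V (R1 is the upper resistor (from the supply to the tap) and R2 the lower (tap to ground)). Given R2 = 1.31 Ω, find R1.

The divider ratio is R2/(R1+R2) = 0.732/3.50 = 0.2091.
R1 = R2·(1/k − 1) = 1.31 × 3.781 = 4.954 Ω.

R1 ≈ 4.95 Ω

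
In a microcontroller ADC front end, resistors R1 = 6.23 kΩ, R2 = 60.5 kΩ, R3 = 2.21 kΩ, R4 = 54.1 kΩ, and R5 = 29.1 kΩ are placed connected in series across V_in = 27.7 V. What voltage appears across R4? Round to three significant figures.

V ≈ 9.85 V

Series total: ΣR = 6.23 + 60.5 + 2.21 + 54.1 + 29.1 = 152.1 kΩ.
V = V_in · R/ΣR = 27.7 × 0.3556 = 9.850 V.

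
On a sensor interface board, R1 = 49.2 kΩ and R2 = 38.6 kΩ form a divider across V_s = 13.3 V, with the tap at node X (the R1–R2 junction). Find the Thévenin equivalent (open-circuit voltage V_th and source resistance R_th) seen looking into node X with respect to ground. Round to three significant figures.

V_th ≈ 5.85 V, R_th ≈ 21.6 kΩ

V_th is the unloaded tap voltage: V_s · R2/(R1+R2) = 13.3 × 0.4396 = 5.847 V.
With V_s suppressed (replaced by a short), R_th = R1 ‖ R2 = (49.20 × 38.6)/(49.20 + 38.6) = 21.63 kΩ.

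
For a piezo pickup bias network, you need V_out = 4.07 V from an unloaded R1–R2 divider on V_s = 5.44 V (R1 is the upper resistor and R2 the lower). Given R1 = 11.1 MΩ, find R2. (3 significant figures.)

R2 ≈ 33.0 MΩ

Required fraction k = V_out/V_s = 0.7482.
R2 = R1 · 0.7482/(1 − 0.7482) = 32.98 MΩ.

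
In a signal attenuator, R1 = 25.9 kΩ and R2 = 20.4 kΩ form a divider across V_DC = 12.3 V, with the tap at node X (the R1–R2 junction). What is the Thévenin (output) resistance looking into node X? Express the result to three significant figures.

Looking into X with the source shorted: R_th = R1·R2/(R1+R2) = 25.90 × 20.4/46.30 = 11.41 kΩ.

R_th ≈ 11.4 kΩ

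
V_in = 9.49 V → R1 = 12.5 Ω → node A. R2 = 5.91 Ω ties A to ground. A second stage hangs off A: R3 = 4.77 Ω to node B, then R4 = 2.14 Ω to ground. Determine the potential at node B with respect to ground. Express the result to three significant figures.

The second stage (R3 + R4 = 6.910 Ω) loads node A in parallel with R2.
R2 ‖ (R3+R4) = 3.185 Ω.
So V_A = 9.49 × 0.2031 = 1.927 V.
Stage 2 is unloaded, so V_B = V_A · R4/(R3+R4) = 1.927 × 2.14/6.910 = 0.5969 V.

V_B ≈ 0.597 V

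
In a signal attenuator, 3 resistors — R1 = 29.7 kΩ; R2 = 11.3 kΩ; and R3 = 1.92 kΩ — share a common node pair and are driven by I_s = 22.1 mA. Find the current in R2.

ΣG = 1/29.7 + 1/11.3 + 1/1.92 = 0.6430.
R2 takes the fraction G_k/ΣG = 0.08850/0.6430 = 0.1376, so I = 22.1 × 0.1376 = 3.042 mA.

I ≈ 3.04 mA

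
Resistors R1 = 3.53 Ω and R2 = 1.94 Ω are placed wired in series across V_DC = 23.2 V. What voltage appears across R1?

V ≈ 15.0 V

Series total: ΣR = 3.53 + 1.94 = 5.470 Ω.
V = V_DC · R/ΣR = 23.2 × 0.6453 = 14.97 V.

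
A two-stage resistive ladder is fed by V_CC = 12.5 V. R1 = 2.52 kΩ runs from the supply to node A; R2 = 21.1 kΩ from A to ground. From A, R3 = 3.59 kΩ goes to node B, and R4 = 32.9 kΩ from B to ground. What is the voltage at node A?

V_A ≈ 10.5 V

Node A sees R2 in parallel with the series input of stage 2, R3 + R4 = 36.49 kΩ.
Effective lower resistance at A: R2 ‖ 36.49 = 13.37 kΩ.
So V_A = 12.5 × 0.8414 = 10.52 V.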